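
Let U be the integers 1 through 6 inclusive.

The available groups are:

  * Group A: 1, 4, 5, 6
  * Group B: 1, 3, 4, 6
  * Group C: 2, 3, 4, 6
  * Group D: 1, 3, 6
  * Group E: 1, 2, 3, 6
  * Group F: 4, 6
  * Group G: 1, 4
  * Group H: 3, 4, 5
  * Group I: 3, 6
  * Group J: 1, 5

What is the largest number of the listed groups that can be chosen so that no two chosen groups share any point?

2

F, J are pairwise disjoint (F={4,6}; J={1,5}).
Every remaining group overlaps one of these, and no 3 of the listed groups are pairwise disjoint, so 2 is the maximum.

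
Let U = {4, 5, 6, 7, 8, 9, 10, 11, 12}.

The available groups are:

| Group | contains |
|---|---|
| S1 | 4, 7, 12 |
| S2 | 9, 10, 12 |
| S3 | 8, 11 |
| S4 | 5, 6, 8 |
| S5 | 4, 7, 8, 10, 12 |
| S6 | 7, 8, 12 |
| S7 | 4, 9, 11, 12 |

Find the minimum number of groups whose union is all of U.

S4, S5, and S7 cover everything between them: the union {4, 5, 6, 7, 8, 9, 10, 11, 12} is all of U.
Only S4 contains 5, so S4 is forced; the remaining 6 points need at least 2 more groups (each remaining group adds at most 4) — so at least 3 groups are needed, and 3 is optimal.

3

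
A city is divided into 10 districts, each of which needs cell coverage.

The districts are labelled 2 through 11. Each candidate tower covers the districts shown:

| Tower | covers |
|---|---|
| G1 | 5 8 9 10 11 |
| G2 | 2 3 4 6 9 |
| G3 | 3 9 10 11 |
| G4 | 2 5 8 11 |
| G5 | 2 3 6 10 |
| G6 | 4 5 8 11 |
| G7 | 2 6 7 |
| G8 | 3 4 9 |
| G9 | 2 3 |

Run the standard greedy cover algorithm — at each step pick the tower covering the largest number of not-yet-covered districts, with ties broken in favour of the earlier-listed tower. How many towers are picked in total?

3

Greedy: pick G1 (covers 5 new) → pick G2 (covers 4 new) → pick G7 (covers 1 new). Total picks: 3.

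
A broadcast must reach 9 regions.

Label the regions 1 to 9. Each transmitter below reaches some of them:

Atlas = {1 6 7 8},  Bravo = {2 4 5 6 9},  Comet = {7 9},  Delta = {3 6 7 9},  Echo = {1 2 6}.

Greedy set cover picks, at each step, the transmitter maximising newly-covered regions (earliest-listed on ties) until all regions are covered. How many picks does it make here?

3

Greedy: pick Bravo (covers 5 new) → pick Atlas (covers 3 new) → pick Delta (covers 1 new). Total picks: 3.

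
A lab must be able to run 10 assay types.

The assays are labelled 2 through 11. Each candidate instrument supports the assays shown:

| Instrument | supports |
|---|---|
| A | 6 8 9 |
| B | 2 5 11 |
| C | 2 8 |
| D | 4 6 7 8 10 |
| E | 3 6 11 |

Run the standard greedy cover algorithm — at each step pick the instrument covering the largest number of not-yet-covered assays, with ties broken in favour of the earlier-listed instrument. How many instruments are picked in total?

4

Greedy: pick D (covers 5 new) → pick B (covers 3 new) → pick A (covers 1 new) → pick E (covers 1 new). Total picks: 4.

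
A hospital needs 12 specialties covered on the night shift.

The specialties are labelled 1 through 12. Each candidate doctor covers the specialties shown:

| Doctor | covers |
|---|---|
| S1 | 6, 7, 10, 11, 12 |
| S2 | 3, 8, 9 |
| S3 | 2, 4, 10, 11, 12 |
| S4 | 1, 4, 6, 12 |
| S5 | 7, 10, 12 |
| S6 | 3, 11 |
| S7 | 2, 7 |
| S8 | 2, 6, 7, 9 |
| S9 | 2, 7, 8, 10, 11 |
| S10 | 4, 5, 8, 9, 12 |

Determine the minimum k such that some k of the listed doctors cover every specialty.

4

Take {S4, S6, S9, S10}. Their union is {1, 2, 3, 4, 5, 6, 7, 8, 9, 10, 11, 12}, which is all 12 specialties.
No 3 of the 10 doctors cover everything (all 120 combinations miss at least one specialty), so 4 is optimal.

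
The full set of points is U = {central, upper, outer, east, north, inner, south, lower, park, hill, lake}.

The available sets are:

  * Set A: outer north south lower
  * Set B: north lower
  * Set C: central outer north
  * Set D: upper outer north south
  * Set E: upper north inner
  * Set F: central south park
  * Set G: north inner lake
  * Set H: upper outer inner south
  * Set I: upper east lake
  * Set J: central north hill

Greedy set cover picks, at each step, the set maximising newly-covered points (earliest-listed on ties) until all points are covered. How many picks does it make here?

Greedy: pick A (covers 4 new) → pick I (covers 3 new) → pick F (covers 2 new) → pick E (covers 1 new) → pick J (covers 1 new). Total picks: 5.

5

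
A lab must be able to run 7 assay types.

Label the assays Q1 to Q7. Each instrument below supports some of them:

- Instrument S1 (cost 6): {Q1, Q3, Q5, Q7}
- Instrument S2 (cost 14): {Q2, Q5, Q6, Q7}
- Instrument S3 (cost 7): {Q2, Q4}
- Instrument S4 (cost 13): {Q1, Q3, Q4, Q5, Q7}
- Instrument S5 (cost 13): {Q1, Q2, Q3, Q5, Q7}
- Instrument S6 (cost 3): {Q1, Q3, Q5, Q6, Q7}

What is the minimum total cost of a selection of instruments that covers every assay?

10

S3, S6 together cover every assay (S3 ∪ S6 = {Q1, Q2, Q3, Q4, Q5, Q6, Q7}); total cost 7 + 3 = 10.
No covering selection has total cost below 10.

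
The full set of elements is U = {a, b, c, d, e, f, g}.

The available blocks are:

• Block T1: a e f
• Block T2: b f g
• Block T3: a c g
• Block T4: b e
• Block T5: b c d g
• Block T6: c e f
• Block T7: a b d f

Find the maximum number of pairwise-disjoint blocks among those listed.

2

T1, T5 are pairwise disjoint (T1={a,e,f}; T5={b,c,d,g}).
Every remaining block overlaps one of these, and no 3 of the listed blocks are pairwise disjoint, so 2 is the maximum.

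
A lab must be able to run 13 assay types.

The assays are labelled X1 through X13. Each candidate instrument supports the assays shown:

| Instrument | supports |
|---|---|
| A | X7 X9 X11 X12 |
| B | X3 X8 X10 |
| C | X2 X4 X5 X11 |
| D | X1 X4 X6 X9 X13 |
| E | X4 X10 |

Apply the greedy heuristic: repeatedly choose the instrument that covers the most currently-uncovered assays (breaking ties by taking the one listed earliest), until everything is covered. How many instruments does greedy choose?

4

Greedy: pick D (covers 5 new) → pick A (covers 3 new) → pick B (covers 3 new) → pick C (covers 2 new). Total picks: 4.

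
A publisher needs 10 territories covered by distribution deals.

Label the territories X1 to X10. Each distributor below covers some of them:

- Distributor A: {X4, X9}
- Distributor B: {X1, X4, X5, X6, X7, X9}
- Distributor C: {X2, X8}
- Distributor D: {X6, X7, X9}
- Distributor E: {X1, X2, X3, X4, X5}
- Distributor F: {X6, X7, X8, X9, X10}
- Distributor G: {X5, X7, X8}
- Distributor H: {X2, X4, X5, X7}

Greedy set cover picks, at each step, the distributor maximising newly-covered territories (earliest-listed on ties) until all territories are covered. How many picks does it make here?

Greedy: pick B (covers 6 new) → pick C (covers 2 new) → pick E (covers 1 new) → pick F (covers 1 new). Total picks: 4.
(The true minimum cover uses only 2 distributors, so greedy is not optimal here.)

4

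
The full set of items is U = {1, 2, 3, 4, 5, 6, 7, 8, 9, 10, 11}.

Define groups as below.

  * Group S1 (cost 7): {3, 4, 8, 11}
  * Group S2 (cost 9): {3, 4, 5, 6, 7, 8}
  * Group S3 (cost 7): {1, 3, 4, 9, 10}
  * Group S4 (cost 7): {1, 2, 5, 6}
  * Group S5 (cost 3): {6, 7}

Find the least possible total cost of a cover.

24

S1, S3, S4, S5 together cover every item (S1 ∪ S3 ∪ S4 ∪ S5 = {1, 2, 3, 4, 5, 6, 7, 8, 9, 10, 11}); total cost 7 + 7 + 7 + 3 = 24.
No covering selection has total cost below 24.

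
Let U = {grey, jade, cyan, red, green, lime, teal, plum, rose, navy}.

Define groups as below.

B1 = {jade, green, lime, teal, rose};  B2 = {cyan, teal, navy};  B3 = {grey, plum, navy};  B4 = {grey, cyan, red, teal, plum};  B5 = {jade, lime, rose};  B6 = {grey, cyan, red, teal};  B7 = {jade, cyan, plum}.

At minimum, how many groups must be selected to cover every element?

B1 and B3 and B6 together: B1 ∪ B3 ∪ B6 = {grey, jade, cyan, red, green, lime, teal, plum, rose, navy} — every element is covered.
Only B1 contains green, so B1 is forced; the remaining 5 elements need at least 2 more groups (each remaining group adds at most 4) — so at least 3 groups are needed, and 3 is optimal.

3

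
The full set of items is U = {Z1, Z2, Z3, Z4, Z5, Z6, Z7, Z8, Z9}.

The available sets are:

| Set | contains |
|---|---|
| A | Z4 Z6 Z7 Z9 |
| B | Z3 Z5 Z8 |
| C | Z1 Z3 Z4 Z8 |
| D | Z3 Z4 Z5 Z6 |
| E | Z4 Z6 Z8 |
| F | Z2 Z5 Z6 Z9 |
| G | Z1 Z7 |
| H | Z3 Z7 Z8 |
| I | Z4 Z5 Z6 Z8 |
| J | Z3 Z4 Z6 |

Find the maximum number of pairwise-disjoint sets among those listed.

E, G are pairwise disjoint (E={Z4,Z6,Z8}; G={Z1,Z7}).
Every remaining set overlaps one of these, and no 3 of the listed sets are pairwise disjoint, so 2 is the maximum.

2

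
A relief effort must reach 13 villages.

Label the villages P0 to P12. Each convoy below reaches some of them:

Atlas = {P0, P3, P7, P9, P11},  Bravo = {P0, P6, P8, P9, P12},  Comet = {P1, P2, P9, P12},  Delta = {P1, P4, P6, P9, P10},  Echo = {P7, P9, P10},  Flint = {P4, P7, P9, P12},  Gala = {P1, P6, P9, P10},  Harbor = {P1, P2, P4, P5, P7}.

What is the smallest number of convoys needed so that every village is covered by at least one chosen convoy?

4

Take {Atlas, Bravo, Gala, Harbor}. Their union is {P0, P1, P2, P3, P4, P5, P6, P7, P8, P9, P10, P11, P12}, which is all 13 villages.
No 3 of the 8 convoys cover everything (all 56 combinations miss at least one village), so 4 is optimal.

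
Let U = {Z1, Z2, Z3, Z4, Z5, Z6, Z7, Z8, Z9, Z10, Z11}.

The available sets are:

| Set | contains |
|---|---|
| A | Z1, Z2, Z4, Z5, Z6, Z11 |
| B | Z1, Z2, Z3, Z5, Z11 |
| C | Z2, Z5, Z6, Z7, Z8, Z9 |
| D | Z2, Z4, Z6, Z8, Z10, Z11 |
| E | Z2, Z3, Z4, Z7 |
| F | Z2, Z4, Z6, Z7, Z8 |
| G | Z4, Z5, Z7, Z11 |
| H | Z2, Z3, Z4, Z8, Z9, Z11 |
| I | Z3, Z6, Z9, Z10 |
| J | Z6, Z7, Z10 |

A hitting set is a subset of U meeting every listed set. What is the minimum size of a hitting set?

T = {Z4, Z6, Z11} meets every set (each contains at least one member of T), and |T| = 3.
No choice of 2 elements meets every set, so 3 is the minimum.

3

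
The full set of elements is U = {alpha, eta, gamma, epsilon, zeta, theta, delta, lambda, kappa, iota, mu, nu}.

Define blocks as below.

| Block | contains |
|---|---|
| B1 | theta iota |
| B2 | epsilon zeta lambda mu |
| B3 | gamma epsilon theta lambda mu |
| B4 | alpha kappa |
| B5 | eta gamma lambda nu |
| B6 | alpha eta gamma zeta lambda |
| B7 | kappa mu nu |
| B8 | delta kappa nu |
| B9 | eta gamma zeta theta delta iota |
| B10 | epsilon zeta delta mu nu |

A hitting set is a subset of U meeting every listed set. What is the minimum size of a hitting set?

Take H = {gamma, kappa, iota, mu}. Each listed block contains at least one of these, so H is a hitting set of size 4.
No choice of 3 elements meets every block, so 4 is the minimum.

4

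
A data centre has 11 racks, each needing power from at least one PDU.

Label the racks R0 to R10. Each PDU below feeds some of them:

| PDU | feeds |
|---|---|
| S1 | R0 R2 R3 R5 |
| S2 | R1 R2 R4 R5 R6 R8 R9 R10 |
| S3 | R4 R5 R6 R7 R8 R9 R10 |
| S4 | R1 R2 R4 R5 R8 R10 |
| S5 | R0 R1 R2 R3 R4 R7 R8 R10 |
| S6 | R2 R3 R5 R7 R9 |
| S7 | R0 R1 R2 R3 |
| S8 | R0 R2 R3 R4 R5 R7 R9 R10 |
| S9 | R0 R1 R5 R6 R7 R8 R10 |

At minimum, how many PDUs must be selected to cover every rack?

Take {S3, S7}. Their union is {R0, R1, R2, R3, R4, R5, R6, R7, R8, R9, R10}, which is all 11 racks.
No single PDU has all 11 racks (the largest, S2, has 8), so 2 is optimal.

2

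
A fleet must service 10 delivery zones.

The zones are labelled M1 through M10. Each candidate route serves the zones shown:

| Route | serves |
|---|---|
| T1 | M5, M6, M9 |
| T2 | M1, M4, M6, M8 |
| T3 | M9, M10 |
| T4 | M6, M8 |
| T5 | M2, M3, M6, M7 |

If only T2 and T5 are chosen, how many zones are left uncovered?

3

Union of T2, T5 = {M1, M2, M3, M4, M6, M7, M8}.
Not covered: M5, M9, M10 — 3 zones.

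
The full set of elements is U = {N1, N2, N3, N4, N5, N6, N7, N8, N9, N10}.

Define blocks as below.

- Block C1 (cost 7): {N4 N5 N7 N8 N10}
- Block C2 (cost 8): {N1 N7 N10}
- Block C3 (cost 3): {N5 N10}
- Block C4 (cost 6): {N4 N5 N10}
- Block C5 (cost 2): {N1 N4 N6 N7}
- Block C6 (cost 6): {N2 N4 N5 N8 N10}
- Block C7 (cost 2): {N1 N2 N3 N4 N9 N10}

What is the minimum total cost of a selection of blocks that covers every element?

10

C5, C6, C7 together cover every element (C5 ∪ C6 ∪ C7 = {N1, N2, N3, N4, N5, N6, N7, N8, N9, N10}); total cost 2 + 6 + 2 = 10.
The greedy pick C7, C5, C3, C6 costs 13; no covering selection beats 10.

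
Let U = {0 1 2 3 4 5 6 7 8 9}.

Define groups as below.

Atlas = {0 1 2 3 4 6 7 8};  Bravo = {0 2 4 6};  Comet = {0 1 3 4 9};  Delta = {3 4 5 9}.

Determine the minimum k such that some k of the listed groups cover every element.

Atlas and Delta together: Atlas ∪ Delta = {0, 1, 2, 3, 4, 5, 6, 7, 8, 9} — every element is covered.
No single group has all 10 elements (the largest, Atlas, has 8), so 2 is optimal.

2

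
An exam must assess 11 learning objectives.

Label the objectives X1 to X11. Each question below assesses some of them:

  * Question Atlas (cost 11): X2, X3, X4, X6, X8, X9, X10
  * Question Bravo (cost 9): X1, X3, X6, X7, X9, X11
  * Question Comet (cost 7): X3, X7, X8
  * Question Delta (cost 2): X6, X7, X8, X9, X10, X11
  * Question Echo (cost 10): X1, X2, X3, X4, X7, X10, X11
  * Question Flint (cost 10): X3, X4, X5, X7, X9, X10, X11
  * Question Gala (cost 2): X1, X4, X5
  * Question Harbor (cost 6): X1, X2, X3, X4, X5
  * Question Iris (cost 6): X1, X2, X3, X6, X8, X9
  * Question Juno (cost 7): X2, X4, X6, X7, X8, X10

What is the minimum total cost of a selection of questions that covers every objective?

8

Delta, Harbor together cover every objective (Delta ∪ Harbor = {X1, X2, X3, X4, X5, X6, X7, X8, X9, X10, X11}); total cost 2 + 6 = 8.
The greedy pick Delta, Gala, Harbor costs 10; no covering selection beats 8.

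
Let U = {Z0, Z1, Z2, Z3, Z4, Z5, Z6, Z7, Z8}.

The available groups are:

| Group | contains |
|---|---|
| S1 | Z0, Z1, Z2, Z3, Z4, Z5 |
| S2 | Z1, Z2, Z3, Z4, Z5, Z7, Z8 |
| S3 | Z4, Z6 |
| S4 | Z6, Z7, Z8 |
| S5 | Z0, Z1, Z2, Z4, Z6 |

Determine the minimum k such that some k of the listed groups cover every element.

2

S1 and S4 cover everything between them: the union {Z0, Z1, Z2, Z3, Z4, Z5, Z6, Z7, Z8} is all of U.
No single group has all 9 elements (the largest, S2, has 7), so 2 is optimal.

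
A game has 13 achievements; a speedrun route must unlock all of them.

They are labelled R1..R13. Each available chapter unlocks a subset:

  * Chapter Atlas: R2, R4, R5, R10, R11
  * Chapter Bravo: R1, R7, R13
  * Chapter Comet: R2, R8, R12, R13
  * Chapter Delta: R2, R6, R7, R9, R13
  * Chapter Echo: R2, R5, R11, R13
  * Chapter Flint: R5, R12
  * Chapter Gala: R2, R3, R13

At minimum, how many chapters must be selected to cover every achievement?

Atlas and Bravo and Comet and Delta and Gala together: Atlas ∪ Bravo ∪ Comet ∪ Delta ∪ Gala = {R1, R2, R3, R4, R5, R6, R7, R8, R9, R10, R11, R12, R13} — every achievement is covered.
No 4 of the 7 chapters cover everything (all 35 combinations miss at least one achievement), so 5 is optimal.

5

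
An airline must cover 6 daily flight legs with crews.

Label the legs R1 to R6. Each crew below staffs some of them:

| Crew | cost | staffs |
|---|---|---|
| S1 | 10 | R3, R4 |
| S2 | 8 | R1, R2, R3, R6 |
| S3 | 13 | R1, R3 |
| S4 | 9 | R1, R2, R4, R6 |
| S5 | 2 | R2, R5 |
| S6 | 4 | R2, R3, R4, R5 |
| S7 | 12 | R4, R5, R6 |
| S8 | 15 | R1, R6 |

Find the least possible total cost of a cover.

12

S2, S6 together cover every leg (S2 ∪ S6 = {R1, R2, R3, R4, R5, R6}); total cost 8 + 4 = 12.
The greedy pick S5, S6, S2 costs 14; no covering selection beats 12.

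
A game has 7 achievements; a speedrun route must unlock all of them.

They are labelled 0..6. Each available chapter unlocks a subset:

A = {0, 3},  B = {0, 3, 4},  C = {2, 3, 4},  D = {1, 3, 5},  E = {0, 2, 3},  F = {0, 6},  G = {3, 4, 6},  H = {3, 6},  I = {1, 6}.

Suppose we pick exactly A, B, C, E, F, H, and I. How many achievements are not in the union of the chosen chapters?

1

Union of A, B, C, E, F, H, I = {0, 1, 2, 3, 4, 6}.
Not covered: 5 — 1 achievement.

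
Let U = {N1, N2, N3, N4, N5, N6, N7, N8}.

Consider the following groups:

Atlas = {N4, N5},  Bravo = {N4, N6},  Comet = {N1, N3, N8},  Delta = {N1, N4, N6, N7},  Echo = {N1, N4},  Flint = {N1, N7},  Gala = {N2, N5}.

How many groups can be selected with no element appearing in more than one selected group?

Bravo, Comet, Gala are pairwise disjoint (Bravo={N4,N6}; Comet={N1,N3,N8}; Gala={N2,N5}).
Every remaining group overlaps one of these, and no 4 of the listed groups are pairwise disjoint, so 3 is the maximum.

3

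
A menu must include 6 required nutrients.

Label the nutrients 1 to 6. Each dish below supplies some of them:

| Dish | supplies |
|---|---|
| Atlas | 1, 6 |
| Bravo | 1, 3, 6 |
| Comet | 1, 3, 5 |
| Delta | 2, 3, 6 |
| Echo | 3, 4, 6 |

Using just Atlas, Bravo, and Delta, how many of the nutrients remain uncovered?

2

Union of Atlas, Bravo, Delta = {1, 2, 3, 6}.
Not covered: 4, 5 — 2 nutrients.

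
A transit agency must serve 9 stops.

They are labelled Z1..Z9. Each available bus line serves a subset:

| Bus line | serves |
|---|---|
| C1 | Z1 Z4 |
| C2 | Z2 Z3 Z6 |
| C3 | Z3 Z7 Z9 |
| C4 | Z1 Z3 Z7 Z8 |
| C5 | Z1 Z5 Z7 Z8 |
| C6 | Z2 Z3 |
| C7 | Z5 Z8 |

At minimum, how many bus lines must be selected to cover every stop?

C1 and C2 and C3 and C5 together: C1 ∪ C2 ∪ C3 ∪ C5 = {Z1, Z2, Z3, Z4, Z5, Z6, Z7, Z8, Z9} — every stop is covered.
Only C1 contains Z4, so C1 is forced; the remaining 7 stops need at least 3 more bus lines (each remaining bus line adds at most 3) — so at least 4 bus lines are needed, and 4 is optimal.

4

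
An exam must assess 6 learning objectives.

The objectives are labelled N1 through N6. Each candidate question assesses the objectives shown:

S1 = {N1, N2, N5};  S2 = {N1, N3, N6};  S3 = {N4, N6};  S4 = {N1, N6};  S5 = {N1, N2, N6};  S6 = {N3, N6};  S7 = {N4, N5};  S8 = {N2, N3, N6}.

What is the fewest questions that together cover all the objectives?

3

Take {S2, S5, S7}. Their union is {N1, N2, N3, N4, N5, N6}, which is all 6 objectives.
No 2 of the 8 questions cover everything (all 28 combinations miss at least one objective), so 3 is optimal.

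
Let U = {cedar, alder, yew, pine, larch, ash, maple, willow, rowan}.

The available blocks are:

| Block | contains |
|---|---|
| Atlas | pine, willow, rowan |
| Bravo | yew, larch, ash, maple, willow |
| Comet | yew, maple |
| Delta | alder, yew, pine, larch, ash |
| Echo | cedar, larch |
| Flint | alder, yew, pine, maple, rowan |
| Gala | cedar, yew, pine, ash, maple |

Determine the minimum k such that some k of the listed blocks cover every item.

3

Take {Bravo, Flint, Gala}. Their union is {cedar, alder, yew, pine, larch, ash, maple, willow, rowan}, which is all 9 items.
No 2 of the 7 blocks cover everything (all 21 combinations miss at least one item), so 3 is optimal.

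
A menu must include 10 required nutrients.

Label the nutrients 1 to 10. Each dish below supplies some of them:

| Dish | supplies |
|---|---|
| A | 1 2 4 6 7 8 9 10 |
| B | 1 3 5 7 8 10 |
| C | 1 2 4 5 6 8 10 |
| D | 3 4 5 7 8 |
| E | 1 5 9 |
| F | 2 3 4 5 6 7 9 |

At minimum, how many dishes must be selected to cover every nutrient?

Take {A, F}. Their union is {1, 2, 3, 4, 5, 6, 7, 8, 9, 10}, which is all 10 nutrients.
No single dish has all 10 nutrients (the largest, A, has 8), so 2 is optimal.

2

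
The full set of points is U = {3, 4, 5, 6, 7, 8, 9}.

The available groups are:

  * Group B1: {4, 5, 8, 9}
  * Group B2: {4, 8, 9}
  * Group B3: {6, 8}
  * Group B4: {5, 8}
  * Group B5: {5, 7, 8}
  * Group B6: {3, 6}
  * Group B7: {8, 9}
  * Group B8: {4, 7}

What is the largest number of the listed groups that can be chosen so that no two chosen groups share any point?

B4, B6, B8 are pairwise disjoint (B4={5,8}; B6={3,6}; B8={4,7}).
Every remaining group overlaps one of these, and no 4 of the listed groups are pairwise disjoint, so 3 is the maximum.

3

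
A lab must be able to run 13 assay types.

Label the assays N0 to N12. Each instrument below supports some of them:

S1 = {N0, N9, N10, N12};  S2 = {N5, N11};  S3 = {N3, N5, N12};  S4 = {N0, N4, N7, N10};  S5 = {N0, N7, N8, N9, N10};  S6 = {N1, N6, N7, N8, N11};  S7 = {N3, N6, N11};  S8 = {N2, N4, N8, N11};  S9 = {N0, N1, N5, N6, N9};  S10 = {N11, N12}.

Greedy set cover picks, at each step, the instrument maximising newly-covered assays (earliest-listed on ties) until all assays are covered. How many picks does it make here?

Greedy: pick S5 (covers 5 new) → pick S3 (covers 3 new) → pick S6 (covers 3 new) → pick S8 (covers 2 new). Total picks: 4.

4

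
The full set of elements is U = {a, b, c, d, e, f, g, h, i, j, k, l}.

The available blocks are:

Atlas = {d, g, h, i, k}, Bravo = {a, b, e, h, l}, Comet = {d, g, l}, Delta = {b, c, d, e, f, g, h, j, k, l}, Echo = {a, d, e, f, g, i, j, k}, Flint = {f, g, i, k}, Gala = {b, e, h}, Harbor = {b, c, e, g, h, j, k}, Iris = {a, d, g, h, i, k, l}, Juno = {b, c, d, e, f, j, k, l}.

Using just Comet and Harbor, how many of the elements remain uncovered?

3

Union of Comet, Harbor = {b, c, d, e, g, h, j, k, l}.
Not covered: a, f, i — 3 elements.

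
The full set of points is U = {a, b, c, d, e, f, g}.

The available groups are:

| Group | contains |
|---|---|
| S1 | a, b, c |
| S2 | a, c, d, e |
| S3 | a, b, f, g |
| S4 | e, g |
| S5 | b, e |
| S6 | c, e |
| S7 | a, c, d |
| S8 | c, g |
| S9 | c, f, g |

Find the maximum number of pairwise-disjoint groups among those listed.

2

S5, S8 are pairwise disjoint (S5={b,e}; S8={c,g}).
Every remaining group overlaps one of these, and no 3 of the listed groups are pairwise disjoint, so 2 is the maximum.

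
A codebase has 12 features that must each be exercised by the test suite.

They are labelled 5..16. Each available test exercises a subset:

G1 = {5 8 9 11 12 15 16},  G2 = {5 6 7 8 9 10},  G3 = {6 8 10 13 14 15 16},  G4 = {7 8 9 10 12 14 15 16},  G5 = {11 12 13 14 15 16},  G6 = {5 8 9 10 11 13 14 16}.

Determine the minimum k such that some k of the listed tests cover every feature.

2

G2 and G5 together: G2 ∪ G5 = {5, 6, 7, 8, 9, 10, 11, 12, 13, 14, 15, 16} — every feature is covered.
No single test has all 12 features (the largest, G4, has 8), so 2 is optimal.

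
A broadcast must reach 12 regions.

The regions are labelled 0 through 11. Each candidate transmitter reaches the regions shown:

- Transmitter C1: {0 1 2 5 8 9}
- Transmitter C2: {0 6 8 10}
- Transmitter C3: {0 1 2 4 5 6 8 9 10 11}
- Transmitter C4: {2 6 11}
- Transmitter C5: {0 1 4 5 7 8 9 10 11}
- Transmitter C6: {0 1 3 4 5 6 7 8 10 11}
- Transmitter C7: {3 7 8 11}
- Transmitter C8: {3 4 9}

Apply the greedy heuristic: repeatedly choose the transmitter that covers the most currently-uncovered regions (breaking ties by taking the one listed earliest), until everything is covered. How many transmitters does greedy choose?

Greedy: pick C3 (covers 10 new) → pick C6 (covers 2 new). Total picks: 2.

2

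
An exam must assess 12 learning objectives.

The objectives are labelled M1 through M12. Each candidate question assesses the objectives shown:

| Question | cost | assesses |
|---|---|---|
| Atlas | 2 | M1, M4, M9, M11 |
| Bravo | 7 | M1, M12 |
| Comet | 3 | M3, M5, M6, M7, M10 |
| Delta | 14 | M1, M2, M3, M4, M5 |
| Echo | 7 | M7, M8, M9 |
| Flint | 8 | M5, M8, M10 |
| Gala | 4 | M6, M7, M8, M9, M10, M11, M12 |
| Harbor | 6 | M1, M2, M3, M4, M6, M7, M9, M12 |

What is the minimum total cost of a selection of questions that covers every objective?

13

Comet, Gala, Harbor together cover every objective (Comet ∪ Gala ∪ Harbor = {M1, M2, M3, M4, M5, M6, M7, M8, M9, M10, M11, M12}); total cost 3 + 4 + 6 = 13.
The greedy pick Atlas, Comet, Gala, Harbor costs 15; no covering selection beats 13.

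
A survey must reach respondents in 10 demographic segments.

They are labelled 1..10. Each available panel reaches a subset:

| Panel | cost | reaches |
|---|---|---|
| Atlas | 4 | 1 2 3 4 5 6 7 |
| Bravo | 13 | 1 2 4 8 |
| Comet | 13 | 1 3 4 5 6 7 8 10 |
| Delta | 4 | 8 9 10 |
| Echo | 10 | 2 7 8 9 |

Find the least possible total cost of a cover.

8

Atlas, Delta together cover every segment (Atlas ∪ Delta = {1, 2, 3, 4, 5, 6, 7, 8, 9, 10}); total cost 4 + 4 = 8.
No covering selection has total cost below 8.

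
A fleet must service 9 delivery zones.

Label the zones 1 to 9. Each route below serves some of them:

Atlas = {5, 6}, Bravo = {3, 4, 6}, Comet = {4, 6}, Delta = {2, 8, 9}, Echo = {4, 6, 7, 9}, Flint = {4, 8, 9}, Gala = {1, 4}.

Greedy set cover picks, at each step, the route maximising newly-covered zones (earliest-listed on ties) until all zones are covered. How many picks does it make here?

5

Greedy: pick Echo (covers 4 new) → pick Delta (covers 2 new) → pick Atlas (covers 1 new) → pick Bravo (covers 1 new) → pick Gala (covers 1 new). Total picks: 5.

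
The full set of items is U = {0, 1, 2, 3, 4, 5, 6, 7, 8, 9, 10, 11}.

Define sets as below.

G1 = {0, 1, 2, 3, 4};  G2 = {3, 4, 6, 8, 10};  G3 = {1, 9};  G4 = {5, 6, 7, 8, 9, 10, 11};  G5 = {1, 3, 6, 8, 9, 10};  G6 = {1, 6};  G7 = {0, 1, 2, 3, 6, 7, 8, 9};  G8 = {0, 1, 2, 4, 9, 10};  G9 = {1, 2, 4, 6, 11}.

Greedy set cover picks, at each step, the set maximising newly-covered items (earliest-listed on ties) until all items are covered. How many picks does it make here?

Greedy: pick G7 (covers 8 new) → pick G4 (covers 3 new) → pick G1 (covers 1 new). Total picks: 3.
(The true minimum cover uses only 2 sets, so greedy is not optimal here.)

3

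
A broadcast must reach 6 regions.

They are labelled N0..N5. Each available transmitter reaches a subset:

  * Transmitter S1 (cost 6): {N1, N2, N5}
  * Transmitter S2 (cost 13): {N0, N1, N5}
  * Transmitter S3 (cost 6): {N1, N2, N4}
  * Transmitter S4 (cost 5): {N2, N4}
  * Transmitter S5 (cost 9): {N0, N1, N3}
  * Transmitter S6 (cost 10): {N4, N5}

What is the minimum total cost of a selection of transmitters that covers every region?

S1, S4, S5 together cover every region (S1 ∪ S4 ∪ S5 = {N0, N1, N2, N3, N4, N5}); total cost 6 + 5 + 9 = 20.
No covering selection has total cost below 20.

20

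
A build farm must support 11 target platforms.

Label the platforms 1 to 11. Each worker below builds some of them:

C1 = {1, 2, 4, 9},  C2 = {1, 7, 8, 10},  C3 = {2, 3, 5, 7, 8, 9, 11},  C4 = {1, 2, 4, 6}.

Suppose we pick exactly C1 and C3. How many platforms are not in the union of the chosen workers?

2

Union of C1, C3 = {1, 2, 3, 4, 5, 7, 8, 9, 11}.
Not covered: 6, 10 — 2 platforms.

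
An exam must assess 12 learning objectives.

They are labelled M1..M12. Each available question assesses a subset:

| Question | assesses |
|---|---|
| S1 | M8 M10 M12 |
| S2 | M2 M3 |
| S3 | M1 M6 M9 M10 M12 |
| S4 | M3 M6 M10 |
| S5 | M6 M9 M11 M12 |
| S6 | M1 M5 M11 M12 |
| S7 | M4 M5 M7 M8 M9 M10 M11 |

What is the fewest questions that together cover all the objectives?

Take {S2, S3, S7}. Their union is {M1, M2, M3, M4, M5, M6, M7, M8, M9, M10, M11, M12}, which is all 12 objectives.
Only S2 contains M2, so S2 is forced; the remaining 10 objectives need at least 2 more questions (each remaining question adds at most 7) — so at least 3 questions are needed, and 3 is optimal.

3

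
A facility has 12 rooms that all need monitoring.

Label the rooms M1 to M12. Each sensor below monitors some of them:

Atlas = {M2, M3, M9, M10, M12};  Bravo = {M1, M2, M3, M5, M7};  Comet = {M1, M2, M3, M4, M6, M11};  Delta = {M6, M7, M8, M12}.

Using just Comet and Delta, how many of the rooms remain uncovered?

3

Union of Comet, Delta = {M1, M2, M3, M4, M6, M7, M8, M11, M12}.
Not covered: M5, M9, M10 — 3 rooms.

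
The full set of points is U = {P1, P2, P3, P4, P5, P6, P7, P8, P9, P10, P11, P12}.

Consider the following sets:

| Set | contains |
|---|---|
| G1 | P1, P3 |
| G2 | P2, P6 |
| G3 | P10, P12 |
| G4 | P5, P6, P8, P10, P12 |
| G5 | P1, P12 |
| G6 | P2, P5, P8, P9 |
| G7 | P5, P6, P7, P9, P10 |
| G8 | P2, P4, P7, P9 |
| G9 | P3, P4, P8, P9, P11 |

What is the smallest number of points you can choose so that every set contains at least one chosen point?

H = {P1, P2, P3, P10} meets every set (each contains at least one member of H), and |H| = 4.
No choice of 3 points meets every set, so 4 is the minimum.

4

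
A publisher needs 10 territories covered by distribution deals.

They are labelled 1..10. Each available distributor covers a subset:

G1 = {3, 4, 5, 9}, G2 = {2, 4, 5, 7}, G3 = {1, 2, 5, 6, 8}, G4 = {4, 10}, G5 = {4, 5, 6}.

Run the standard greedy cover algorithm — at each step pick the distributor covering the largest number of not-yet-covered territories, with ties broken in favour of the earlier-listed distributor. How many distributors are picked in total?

4

Greedy: pick G3 (covers 5 new) → pick G1 (covers 3 new) → pick G2 (covers 1 new) → pick G4 (covers 1 new). Total picks: 4.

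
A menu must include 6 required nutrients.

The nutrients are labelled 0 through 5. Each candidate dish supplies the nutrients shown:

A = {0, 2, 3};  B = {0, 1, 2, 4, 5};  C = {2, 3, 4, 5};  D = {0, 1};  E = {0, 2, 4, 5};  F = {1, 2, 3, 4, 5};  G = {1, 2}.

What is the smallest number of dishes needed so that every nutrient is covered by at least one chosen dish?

2

E and F together: E ∪ F = {0, 1, 2, 3, 4, 5} — every nutrient is covered.
No single dish has all 6 nutrients (the largest, B, has 5), so 2 is optimal.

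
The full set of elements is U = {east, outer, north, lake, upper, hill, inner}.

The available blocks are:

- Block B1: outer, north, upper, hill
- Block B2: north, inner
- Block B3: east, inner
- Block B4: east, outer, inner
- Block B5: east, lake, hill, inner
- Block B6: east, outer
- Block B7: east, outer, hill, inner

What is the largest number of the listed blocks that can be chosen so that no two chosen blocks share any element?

B2, B6 are pairwise disjoint (B2={north,inner}; B6={east,outer}).
Every remaining block overlaps one of these, and no 3 of the listed blocks are pairwise disjoint, so 2 is the maximum.

2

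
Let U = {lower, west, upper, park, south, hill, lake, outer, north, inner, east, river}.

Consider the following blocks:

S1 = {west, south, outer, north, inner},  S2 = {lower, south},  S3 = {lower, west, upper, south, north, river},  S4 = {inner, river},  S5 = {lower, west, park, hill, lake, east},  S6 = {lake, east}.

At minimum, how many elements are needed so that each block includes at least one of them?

3

Take H = {south, lake, river}. Each listed block contains at least one of these, so H is a hitting set of size 3.
The blocks S2, S4, S6 are pairwise disjoint, so any hitting set needs a separate element for each — at least 3. Hence 3 is optimal.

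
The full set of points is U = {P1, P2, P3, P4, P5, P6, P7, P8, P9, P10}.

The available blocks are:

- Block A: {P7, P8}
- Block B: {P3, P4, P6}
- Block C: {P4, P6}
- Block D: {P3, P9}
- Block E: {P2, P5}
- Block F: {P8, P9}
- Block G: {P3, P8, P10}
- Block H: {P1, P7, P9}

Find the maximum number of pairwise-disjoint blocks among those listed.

C, E, G, H are pairwise disjoint (C={P4,P6}; E={P2,P5}; G={P3,P8,P10}; H={P1,P7,P9}).
Every remaining block overlaps one of these, and no 5 of the listed blocks are pairwise disjoint, so 4 is the maximum.

4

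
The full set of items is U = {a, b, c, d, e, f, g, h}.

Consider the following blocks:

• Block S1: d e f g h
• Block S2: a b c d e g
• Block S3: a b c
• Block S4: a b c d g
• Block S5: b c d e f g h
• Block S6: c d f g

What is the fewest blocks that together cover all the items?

S1 and S2 cover everything between them: the union {a, b, c, d, e, f, g, h} is all of U.
No single block has all 8 items (the largest, S5, has 7), so 2 is optimal.

2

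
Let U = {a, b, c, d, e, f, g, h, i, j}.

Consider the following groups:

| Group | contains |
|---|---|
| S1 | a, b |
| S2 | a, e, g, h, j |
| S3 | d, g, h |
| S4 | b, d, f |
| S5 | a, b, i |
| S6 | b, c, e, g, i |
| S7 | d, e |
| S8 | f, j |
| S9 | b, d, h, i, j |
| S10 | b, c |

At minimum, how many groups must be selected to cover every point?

S2 and S4 and S6 together: S2 ∪ S4 ∪ S6 = {a, b, c, d, e, f, g, h, i, j} — every point is covered.
No 2 of the 10 groups cover everything (all 45 combinations miss at least one point), so 3 is optimal.

3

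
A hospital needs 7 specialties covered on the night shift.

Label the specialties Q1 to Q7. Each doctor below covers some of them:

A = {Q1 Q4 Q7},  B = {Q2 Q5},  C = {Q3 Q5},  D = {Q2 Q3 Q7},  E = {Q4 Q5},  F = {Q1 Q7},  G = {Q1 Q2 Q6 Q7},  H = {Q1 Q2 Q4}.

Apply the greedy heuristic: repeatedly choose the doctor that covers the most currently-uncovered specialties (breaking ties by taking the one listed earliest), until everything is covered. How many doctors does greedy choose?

Greedy: pick G (covers 4 new) → pick C (covers 2 new) → pick A (covers 1 new). Total picks: 3.

3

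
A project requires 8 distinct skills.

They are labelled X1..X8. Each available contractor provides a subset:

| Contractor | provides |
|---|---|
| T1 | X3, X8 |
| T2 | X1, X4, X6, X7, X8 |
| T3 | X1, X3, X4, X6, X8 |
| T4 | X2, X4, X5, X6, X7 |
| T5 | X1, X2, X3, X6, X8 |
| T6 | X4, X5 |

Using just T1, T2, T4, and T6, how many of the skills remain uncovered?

0

Union of T1, T2, T4, T6 = {X1, X2, X3, X4, X5, X6, X7, X8} — that's every skill, so 0 are uncovered.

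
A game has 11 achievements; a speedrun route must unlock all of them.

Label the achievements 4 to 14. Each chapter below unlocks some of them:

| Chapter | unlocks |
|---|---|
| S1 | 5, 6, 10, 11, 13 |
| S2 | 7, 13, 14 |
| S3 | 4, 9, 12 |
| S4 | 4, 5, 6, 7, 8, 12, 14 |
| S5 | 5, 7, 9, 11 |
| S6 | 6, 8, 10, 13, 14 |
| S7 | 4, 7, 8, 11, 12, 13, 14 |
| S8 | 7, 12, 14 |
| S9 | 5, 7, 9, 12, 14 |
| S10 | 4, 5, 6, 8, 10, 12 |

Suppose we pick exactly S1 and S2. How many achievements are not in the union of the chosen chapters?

Union of S1, S2 = {5, 6, 7, 10, 11, 13, 14}.
Not covered: 4, 8, 9, 12 — 4 achievements.

4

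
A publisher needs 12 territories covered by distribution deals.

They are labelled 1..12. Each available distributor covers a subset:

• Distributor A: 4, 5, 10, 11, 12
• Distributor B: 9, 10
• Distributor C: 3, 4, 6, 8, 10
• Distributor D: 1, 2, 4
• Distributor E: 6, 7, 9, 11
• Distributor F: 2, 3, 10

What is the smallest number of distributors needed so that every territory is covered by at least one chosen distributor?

Take {A, C, D, E}. Their union is {1, 2, 3, 4, 5, 6, 7, 8, 9, 10, 11, 12}, which is all 12 territories.
Only D contains 1, so D is forced; the remaining 9 territories need at least 3 more distributors (each remaining distributor adds at most 4) — so at least 4 distributors are needed, and 4 is optimal.

4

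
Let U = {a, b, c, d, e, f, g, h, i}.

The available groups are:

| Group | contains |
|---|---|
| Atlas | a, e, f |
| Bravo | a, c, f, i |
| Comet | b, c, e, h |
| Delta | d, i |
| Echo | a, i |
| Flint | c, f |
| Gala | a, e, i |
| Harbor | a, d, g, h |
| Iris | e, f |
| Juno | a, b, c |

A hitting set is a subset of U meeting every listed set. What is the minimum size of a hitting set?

4

T = {a, c, e, i} meets every group (each contains at least one member of T), and |T| = 4.
No choice of 3 points meets every group, so 4 is the minimum.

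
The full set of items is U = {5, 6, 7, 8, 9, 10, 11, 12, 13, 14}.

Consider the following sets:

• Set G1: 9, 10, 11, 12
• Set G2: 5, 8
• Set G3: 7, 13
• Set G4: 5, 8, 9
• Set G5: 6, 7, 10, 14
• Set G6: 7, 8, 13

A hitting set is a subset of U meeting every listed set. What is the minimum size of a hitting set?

H = {7, 8, 10} meets every set (each contains at least one member of H), and |H| = 3.
The sets G1, G2, G3 are pairwise disjoint, so any hitting set needs a separate item for each — at least 3. Hence 3 is optimal.

3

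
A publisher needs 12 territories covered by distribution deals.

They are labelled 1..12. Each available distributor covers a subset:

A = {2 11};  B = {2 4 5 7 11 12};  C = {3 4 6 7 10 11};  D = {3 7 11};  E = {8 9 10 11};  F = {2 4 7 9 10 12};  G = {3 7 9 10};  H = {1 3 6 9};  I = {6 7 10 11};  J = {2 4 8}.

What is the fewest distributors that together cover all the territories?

B and E and H together: B ∪ E ∪ H = {1, 2, 3, 4, 5, 6, 7, 8, 9, 10, 11, 12} — every territory is covered.
Only H contains 1, so H is forced; the remaining 8 territories need at least 2 more distributors (each remaining distributor adds at most 6) — so at least 3 distributors are needed, and 3 is optimal.

3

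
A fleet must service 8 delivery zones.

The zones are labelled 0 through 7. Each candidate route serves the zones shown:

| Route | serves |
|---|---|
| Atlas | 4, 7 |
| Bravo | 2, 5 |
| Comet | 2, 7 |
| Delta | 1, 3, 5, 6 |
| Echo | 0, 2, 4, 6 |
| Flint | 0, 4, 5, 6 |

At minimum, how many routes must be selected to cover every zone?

3

Take {Atlas, Delta, Echo}. Their union is {0, 1, 2, 3, 4, 5, 6, 7}, which is all 8 zones.
Only Delta contains 1, so Delta is forced; the remaining 4 zones need at least 2 more routes (each remaining route adds at most 3) — so at least 3 routes are needed, and 3 is optimal.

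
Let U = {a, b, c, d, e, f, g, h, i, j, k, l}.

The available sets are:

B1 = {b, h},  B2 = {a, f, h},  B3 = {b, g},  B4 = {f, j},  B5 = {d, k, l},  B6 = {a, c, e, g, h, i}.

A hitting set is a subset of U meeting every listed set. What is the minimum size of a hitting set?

Take T = {f, g, h, l}. Each listed set contains at least one of these, so T is a hitting set of size 4.
No choice of 3 elements meets every set, so 4 is the minimum.

4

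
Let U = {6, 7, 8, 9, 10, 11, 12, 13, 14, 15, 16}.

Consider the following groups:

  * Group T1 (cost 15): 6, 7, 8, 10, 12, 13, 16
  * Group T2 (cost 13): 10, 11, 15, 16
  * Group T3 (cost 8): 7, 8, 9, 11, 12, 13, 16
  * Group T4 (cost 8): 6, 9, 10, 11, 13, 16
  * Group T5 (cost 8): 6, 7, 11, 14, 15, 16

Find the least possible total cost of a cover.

24

T3, T4, T5 together cover every point (T3 ∪ T4 ∪ T5 = {6, 7, 8, 9, 10, 11, 12, 13, 14, 15, 16}); total cost 8 + 8 + 8 = 24.
No covering selection has total cost below 24.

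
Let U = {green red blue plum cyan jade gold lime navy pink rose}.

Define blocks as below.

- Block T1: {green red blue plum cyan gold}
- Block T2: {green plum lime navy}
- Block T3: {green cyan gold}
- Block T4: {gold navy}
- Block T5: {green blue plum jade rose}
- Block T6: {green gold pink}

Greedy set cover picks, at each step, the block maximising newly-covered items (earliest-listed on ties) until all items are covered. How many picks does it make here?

Greedy: pick T1 (covers 6 new) → pick T2 (covers 2 new) → pick T5 (covers 2 new) → pick T6 (covers 1 new). Total picks: 4.

4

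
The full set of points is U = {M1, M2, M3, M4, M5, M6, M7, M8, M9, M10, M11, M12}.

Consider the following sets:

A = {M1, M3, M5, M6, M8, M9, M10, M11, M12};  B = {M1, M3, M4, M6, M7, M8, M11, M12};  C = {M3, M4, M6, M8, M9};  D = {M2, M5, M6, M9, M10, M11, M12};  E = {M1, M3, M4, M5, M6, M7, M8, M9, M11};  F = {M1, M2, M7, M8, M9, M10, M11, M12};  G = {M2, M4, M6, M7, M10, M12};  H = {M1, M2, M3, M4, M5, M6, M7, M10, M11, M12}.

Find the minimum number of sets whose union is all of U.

E and G together: E ∪ G = {M1, M2, M3, M4, M5, M6, M7, M8, M9, M10, M11, M12} — every point is covered.
No single set has all 12 points (the largest, H, has 10), so 2 is optimal.

2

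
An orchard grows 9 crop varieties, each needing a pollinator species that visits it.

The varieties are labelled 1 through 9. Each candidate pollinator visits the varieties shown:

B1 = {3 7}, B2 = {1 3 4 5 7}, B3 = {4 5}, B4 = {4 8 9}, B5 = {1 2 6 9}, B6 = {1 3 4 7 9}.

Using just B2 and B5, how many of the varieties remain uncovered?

1

Union of B2, B5 = {1, 2, 3, 4, 5, 6, 7, 9}.
Not covered: 8 — 1 variety.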